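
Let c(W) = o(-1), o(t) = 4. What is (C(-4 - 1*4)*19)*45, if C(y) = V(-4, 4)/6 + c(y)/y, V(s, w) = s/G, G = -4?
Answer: -285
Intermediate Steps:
c(W) = 4
V(s, w) = -s/4 (V(s, w) = s/(-4) = s*(-¼) = -s/4)
C(y) = ⅙ + 4/y (C(y) = -¼*(-4)/6 + 4/y = 1*(⅙) + 4/y = ⅙ + 4/y)
(C(-4 - 1*4)*19)*45 = (((24 + (-4 - 1*4))/(6*(-4 - 1*4)))*19)*45 = (((24 + (-4 - 4))/(6*(-4 - 4)))*19)*45 = (((⅙)*(24 - 8)/(-8))*19)*45 = (((⅙)*(-⅛)*16)*19)*45 = -⅓*19*45 = -19/3*45 = -285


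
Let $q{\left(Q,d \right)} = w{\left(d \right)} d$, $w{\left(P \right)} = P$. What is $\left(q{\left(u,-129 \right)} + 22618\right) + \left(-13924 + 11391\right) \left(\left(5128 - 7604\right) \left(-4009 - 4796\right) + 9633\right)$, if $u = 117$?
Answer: $-55246750070$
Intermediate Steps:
$q{\left(Q,d \right)} = d^{2}$ ($q{\left(Q,d \right)} = d d = d^{2}$)
$\left(q{\left(u,-129 \right)} + 22618\right) + \left(-13924 + 11391\right) \left(\left(5128 - 7604\right) \left(-4009 - 4796\right) + 9633\right) = \left(\left(-129\right)^{2} + 22618\right) + \left(-13924 + 11391\right) \left(\left(5128 - 7604\right) \left(-4009 - 4796\right) + 9633\right) = \left(16641 + 22618\right) - 2533 \left(\left(-2476\right) \left(-8805\right) + 9633\right) = 39259 - 2533 \left(21801180 + 9633\right) = 39259 - 55246789329 = -55246750070$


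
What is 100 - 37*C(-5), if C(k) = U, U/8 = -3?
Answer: 988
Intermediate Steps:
U = -24 (U = 8*(-3) = -24)
C(k) = -24
100 - 37*C(-5) = 100 - 37*(-24) = 100 + 888 = 988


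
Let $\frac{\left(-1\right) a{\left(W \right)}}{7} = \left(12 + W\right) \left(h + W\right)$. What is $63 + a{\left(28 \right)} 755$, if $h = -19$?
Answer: $-1902537$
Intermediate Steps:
$a{\left(W \right)} = - 7 \left(-19 + W\right) \left(12 + W\right)$ ($a{\left(W \right)} = - 7 \left(12 + W\right) \left(-19 + W\right) = - 7 \left(-19 + W\right) \left(12 + W\right)$)
$63 + a{\left(28 \right)} 755 = 63 + \left(1596 - 7 \cdot 28^{2} + 49 \cdot 28\right) 755 = 63 + \left(1596 - 5488 + 1372\right) 755 = 63 - 1902600 = -1902537$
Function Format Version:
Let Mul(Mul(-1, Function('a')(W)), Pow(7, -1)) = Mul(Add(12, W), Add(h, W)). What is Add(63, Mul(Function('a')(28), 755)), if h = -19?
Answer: -1902537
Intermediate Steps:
Function('a')(W) = Mul(-7, Add(-19, W), Add(12, W)) (Function('a')(W) = Mul(-7, Mul(Add(12, W), Add(-19, W))) = Mul(-7, Mul(Add(-19, W), Add(12, W))) = Mul(-7, Add(-19, W), Add(12, W)))
Add(63, Mul(Function('a')(28), 755)) = Add(63, Mul(Add(1596, Mul(-7, Pow(28, 2)), Mul(49, 28)), 755)) = Add(63, Mul(Add(1596, Mul(-7, 784), 1372), 755)) = Add(63, Mul(Add(1596, -5488, 1372), 755)) = Add(63, Mul(-2520, 755)) = Add(63, -1902600) = -1902537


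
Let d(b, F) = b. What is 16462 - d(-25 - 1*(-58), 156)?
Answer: 16429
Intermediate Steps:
16462 - d(-25 - 1*(-58), 156) = 16462 - (-25 - 1*(-58)) = 16462 - (-25 + 58) = 16462 - 1*33 = 16462 - 33 = 16429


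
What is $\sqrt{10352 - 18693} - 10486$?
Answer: $-10486 + i \sqrt{8341} \approx -10486.0 + 91.329 i$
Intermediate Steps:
$\sqrt{10352 - 18693} - 10486 = \sqrt{-8341} - 10486 = i \sqrt{8341} - 10486 = -10486 + i \sqrt{8341}$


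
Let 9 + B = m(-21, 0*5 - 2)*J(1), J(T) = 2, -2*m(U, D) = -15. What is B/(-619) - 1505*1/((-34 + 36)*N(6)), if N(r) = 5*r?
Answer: -186391/7428 ≈ -25.093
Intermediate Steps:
m(U, D) = 15/2 (m(U, D) = -1/2*(-15) = 15/2)
B = 6 (B = -9 + (15/2)*2 = -9 + 15 = 6)
B/(-619) - 1505*1/((-34 + 36)*N(6)) = 6/(-619) - 1505*1/(30*(-34 + 36)) = 6*(-1/619) - 1505/(30*2) = -6/619 - 1505/60 = -6/619 - 1505*1/60 = -6/619 - 301/12 = -186391/7428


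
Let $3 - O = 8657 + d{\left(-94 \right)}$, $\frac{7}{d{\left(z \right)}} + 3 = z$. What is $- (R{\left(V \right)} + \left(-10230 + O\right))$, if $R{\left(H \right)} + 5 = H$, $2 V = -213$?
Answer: $\frac{3685113}{194} \approx 18995.0$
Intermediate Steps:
$V = - \frac{213}{2}$ ($V = \frac{1}{2} \left(-213\right) = - \frac{213}{2} \approx -106.5$)
$d{\left(z \right)} = \frac{7}{-3 + z}$
$R{\left(H \right)} = -5 + H$
$O = - \frac{839431}{97}$ ($O = 3 - \left(8657 + \frac{7}{-3 - 94}\right) = 3 - \left(8657 + \frac{7}{-97}\right) = 3 - \left(8657 + 7 \left(- \frac{1}{97}\right)\right) = 3 - \left(8657 - \frac{7}{97}\right) = 3 - \frac{839722}{97} = - \frac{839431}{97} \approx -8653.9$)
$- (R{\left(V \right)} + \left(-10230 + O\right)) = - (\left(-5 - \frac{213}{2}\right) - \frac{1831741}{97}) = - (- \frac{223}{2} - \frac{1831741}{97}) = \left(-1\right) \left(- \frac{3685113}{194}\right) = \frac{3685113}{194}$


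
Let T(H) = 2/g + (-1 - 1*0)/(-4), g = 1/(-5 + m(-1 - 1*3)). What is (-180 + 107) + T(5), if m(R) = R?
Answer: -363/4 ≈ -90.750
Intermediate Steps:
g = -⅑ (g = 1/(-5 + (-1 - 1*3)) = 1/(-5 + (-1 - 3)) = 1/(-5 - 4) = 1/(-9) = -⅑ ≈ -0.11111)
T(H) = -71/4 (T(H) = 2/(-⅑) + (-1 - 1*0)/(-4) = 2*(-9) + (-1 + 0)*(-¼) = -18 - 1*(-¼) = -18 + ¼ = -71/4)
(-180 + 107) + T(5) = (-180 + 107) - 71/4 = -73 - 71/4 = -363/4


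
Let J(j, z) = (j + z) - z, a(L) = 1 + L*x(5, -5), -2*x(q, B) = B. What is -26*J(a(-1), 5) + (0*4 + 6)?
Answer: 45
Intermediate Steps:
x(q, B) = -B/2
a(L) = 1 + 5*L/2 (a(L) = 1 + L*(-1/2*(-5)) = 1 + L*(5/2) = 1 + 5*L/2)
J(j, z) = j
-26*J(a(-1), 5) + (0*4 + 6) = -26*(1 + (5/2)*(-1)) + (0*4 + 6) = -26*(1 - 5/2) + (0 + 6) = -26*(-3/2) + 6 = 39 + 6 = 45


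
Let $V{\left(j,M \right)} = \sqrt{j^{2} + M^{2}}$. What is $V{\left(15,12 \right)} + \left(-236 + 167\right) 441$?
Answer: $-30429 + 3 \sqrt{41} \approx -30410.0$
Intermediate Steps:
$V{\left(j,M \right)} = \sqrt{M^{2} + j^{2}}$
$V{\left(15,12 \right)} + \left(-236 + 167\right) 441 = \sqrt{12^{2} + 15^{2}} + \left(-236 + 167\right) 441 = \sqrt{144 + 225} - 30429 = \sqrt{369} - 30429 = 3 \sqrt{41} - 30429 = -30429 + 3 \sqrt{41}$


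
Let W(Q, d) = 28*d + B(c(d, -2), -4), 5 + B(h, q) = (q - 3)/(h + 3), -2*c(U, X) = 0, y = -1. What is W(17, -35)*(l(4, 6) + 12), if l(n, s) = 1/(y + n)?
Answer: -109594/9 ≈ -12177.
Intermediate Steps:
c(U, X) = 0 (c(U, X) = -½*0 = 0)
l(n, s) = 1/(-1 + n)
B(h, q) = -5 + (-3 + q)/(3 + h) (B(h, q) = -5 + (q - 3)/(h + 3) = -5 + (-3 + q)/(3 + h))
W(Q, d) = -22/3 + 28*d (W(Q, d) = 28*d + (-18 - 4 - 5*0)/(3 + 0) = 28*d + (-18 - 4 + 0)/3 = 28*d + (⅓)*(-22) = 28*d - 22/3 = -22/3 + 28*d)
W(17, -35)*(l(4, 6) + 12) = (-22/3 + 28*(-35))*(1/(-1 + 4) + 12) = (-22/3 - 980)*(1/3 + 12) = -2962*(⅓ + 12)/3 = -2962/3*37/3 = -109594/9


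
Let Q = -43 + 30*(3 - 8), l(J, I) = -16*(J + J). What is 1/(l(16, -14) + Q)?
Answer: -1/705 ≈ -0.0014184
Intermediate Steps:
l(J, I) = -32*J
Q = -193 (Q = -43 + 30*(-5) = -43 - 150 = -193)
1/(l(16, -14) + Q) = 1/(-32*16 - 193) = 1/(-512 - 193) = 1/(-705) = -1/705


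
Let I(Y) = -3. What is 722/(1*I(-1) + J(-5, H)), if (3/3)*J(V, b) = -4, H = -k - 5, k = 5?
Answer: -722/7 ≈ -103.14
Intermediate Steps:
H = -10 (H = -1*5 - 5 = -5 - 5 = -10)
J(V, b) = -4
722/(1*I(-1) + J(-5, H)) = 722/(1*(-3) - 4) = 722/(-3 - 4) = 722/(-7) = 722*(-⅐) = -722/7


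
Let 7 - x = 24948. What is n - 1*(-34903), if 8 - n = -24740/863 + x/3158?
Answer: 95244486497/2725354 ≈ 34948.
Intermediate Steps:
x = -24941 (x = 7 - 1*24948 = 7 - 24948 = -24941)
n = 121455835/2725354 (n = 8 - (-24740/863 - 24941/3158) = 8 - 1*(-99653003/2725354) = 8 + 99653003/2725354 = 121455835/2725354 ≈ 44.565)
n - 1*(-34903) = 121455835/2725354 - 1*(-34903) = 121455835/2725354 + 34903 = 95244486497/2725354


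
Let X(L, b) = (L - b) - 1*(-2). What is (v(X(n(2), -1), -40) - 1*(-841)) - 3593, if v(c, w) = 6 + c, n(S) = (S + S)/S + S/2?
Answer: -2740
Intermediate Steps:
n(S) = 2 + S/2 (n(S) = (2*S)/S + S*(½) = 2 + S/2)
X(L, b) = 2 + L - b (X(L, b) = (L - b) + 2 = 2 + L - b)
(v(X(n(2), -1), -40) - 1*(-841)) - 3593 = ((6 + (2 + (2 + (½)*2) - 1*(-1))) - 1*(-841)) - 3593 = ((6 + (2 + (2 + 1) + 1)) + 841) - 3593 = ((6 + (2 + 3 + 1)) + 841) - 3593 = ((6 + 6) + 841) - 3593 = (12 + 841) - 3593 = 853 - 3593 = -2740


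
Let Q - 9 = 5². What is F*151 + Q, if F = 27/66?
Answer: 2107/22 ≈ 95.773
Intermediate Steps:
F = 9/22 (F = 27*(1/66) = 9/22 ≈ 0.40909)
Q = 34 (Q = 9 + 5² = 9 + 25 = 34)
F*151 + Q = (9/22)*151 + 34 = 1359/22 + 34 = 2107/22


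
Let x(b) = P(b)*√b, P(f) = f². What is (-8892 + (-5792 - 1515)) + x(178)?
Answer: -16199 + 31684*√178 ≈ 4.0652e+5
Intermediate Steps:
x(b) = b^(5/2) (x(b) = b²*√b = b^(5/2))
(-8892 + (-5792 - 1515)) + x(178) = (-8892 + (-5792 - 1515)) + 178^(5/2) = (-8892 - 7307) + 31684*√178 = -16199 + 31684*√178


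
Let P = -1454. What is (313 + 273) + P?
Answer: -868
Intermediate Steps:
(313 + 273) + P = (313 + 273) - 1454 = 586 - 1454 = -868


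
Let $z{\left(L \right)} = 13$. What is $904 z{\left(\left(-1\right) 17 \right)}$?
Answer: $11752$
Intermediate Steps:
$904 z{\left(\left(-1\right) 17 \right)} = 904 \cdot 13 = 11752$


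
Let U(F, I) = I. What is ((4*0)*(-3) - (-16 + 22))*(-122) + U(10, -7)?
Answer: 725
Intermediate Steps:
((4*0)*(-3) - (-16 + 22))*(-122) + U(10, -7) = ((4*0)*(-3) - (-16 + 22))*(-122) - 7 = (0*(-3) - 1*6)*(-122) - 7 = (0 - 6)*(-122) - 7 = -6*(-122) - 7 = 732 - 7 = 725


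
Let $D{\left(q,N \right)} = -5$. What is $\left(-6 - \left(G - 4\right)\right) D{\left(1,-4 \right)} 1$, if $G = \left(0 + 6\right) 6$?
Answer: $190$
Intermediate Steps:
$G = 36$ ($G = 6 \cdot 6 = 36$)
$\left(-6 - \left(G - 4\right)\right) D{\left(1,-4 \right)} 1 = \left(-6 - \left(36 - 4\right)\right) \left(-5\right) 1 = \left(-6 - 32\right) \left(-5\right) 1 = \left(-38\right) \left(-5\right) 1 = 190 \cdot 1 = 190$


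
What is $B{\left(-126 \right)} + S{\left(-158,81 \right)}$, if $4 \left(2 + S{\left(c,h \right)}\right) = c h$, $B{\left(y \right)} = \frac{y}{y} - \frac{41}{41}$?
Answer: $- \frac{6403}{2} \approx -3201.5$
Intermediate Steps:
$B{\left(y \right)} = 0$ ($B{\left(y \right)} = 1 - 1 = 0$)
$S{\left(c,h \right)} = -2 + \frac{c h}{4}$
$B{\left(-126 \right)} + S{\left(-158,81 \right)} = 0 + \left(-2 + \frac{1}{4} \left(-158\right) 81\right) = 0 - \frac{6403}{2} = - \frac{6403}{2}$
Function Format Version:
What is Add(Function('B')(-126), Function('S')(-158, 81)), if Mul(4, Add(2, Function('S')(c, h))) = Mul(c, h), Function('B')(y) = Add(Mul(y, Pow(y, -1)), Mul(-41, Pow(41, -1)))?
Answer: Rational(-6403, 2) ≈ -3201.5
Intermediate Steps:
Function('B')(y) = 0 (Function('B')(y) = Add(1, Mul(-41, Rational(1, 41))) = Add(1, -1) = 0)
Function('S')(c, h) = Add(-2, Mul(Rational(1, 4), c, h)) (Function('S')(c, h) = Add(-2, Mul(Rational(1, 4), Mul(c, h))) = Add(-2, Mul(Rational(1, 4), c, h)))
Add(Function('B')(-126), Function('S')(-158, 81)) = Add(0, Add(-2, Mul(Rational(1, 4), -158, 81))) = Add(0, Add(-2, Rational(-6399, 2))) = Add(0, Rational(-6403, 2)) = Rational(-6403, 2)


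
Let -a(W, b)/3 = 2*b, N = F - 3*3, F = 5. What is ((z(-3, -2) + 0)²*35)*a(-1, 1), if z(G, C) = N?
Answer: -3360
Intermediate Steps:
N = -4 (N = 5 - 3*3 = 5 - 9 = -4)
a(W, b) = -6*b
z(G, C) = -4
((z(-3, -2) + 0)²*35)*a(-1, 1) = ((-4 + 0)²*35)*(-6*1) = ((-4)²*35)*(-6) = (16*35)*(-6) = 560*(-6) = -3360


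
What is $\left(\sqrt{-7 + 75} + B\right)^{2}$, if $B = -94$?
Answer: $8904 - 376 \sqrt{17} \approx 7353.7$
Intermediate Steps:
$\left(\sqrt{-7 + 75} + B\right)^{2} = \left(\sqrt{-7 + 75} - 94\right)^{2} = \left(\sqrt{68} - 94\right)^{2} = \left(2 \sqrt{17} - 94\right)^{2} = \left(-94 + 2 \sqrt{17}\right)^{2}$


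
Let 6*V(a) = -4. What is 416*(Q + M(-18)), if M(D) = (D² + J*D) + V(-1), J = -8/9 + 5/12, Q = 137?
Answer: 585104/3 ≈ 1.9503e+5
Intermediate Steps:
V(a) = -⅔ (V(a) = (⅙)*(-4) = -⅔)
J = -17/36 (J = -8*⅑ + 5*(1/12) = -8/9 + 5/12 = -17/36 ≈ -0.47222)
M(D) = -⅔ + D² - 17*D/36 (M(D) = (D² - 17*D/36) - ⅔ = -⅔ + D² - 17*D/36)
416*(Q + M(-18)) = 416*(137 + (-⅔ + (-18)² - 17/36*(-18))) = 416*(137 + (-⅔ + 324 + 17/2)) = 416*(137 + 1991/6) = 416*(2813/6) = 585104/3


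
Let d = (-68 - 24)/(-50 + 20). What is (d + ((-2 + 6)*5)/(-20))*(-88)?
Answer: -2728/15 ≈ -181.87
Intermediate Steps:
d = 46/15 (d = -92/(-30) = -92*(-1/30) = 46/15 ≈ 3.0667)
(d + ((-2 + 6)*5)/(-20))*(-88) = (46/15 + ((-2 + 6)*5)/(-20))*(-88) = (46/15 + (4*5)*(-1/20))*(-88) = (46/15 + 20*(-1/20))*(-88) = (46/15 - 1)*(-88) = (31/15)*(-88) = -2728/15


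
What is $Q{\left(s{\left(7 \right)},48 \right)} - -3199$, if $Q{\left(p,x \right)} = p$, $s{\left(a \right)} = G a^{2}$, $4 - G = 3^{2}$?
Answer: $2954$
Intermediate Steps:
$G = -5$ ($G = 4 - 3^{2} = 4 - 9 = -5$)
$s{\left(a \right)} = - 5 a^{2}$
$Q{\left(s{\left(7 \right)},48 \right)} - -3199 = - 5 \cdot 7^{2} - -3199 = \left(-5\right) 49 + 3199 = -245 + 3199 = 2954$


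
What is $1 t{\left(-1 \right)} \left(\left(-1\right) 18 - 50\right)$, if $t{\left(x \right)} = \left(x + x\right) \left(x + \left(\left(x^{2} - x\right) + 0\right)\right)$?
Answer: $136$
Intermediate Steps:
$t{\left(x \right)} = 2 x^{3}$ ($t{\left(x \right)} = 2 x \left(x + \left(x^{2} - x\right)\right) = 2 x x^{2} = 2 x^{3}$)
$1 t{\left(-1 \right)} \left(\left(-1\right) 18 - 50\right) = 1 \cdot 2 \left(-1\right)^{3} \left(\left(-1\right) 18 - 50\right) = 1 \cdot 2 \left(-1\right) \left(-18 - 50\right) = 1 \left(-2\right) \left(-68\right) = \left(-2\right) \left(-68\right) = 136$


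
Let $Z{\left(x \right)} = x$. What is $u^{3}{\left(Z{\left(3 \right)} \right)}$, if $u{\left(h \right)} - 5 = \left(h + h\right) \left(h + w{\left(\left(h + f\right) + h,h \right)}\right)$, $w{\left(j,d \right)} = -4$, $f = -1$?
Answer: $-1$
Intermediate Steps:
$u{\left(h \right)} = 5 + 2 h \left(-4 + h\right)$ ($u{\left(h \right)} = 5 + \left(h + h\right) \left(h - 4\right) = 5 + 2 h \left(-4 + h\right)$)
$u^{3}{\left(Z{\left(3 \right)} \right)} = \left(5 - 24 + 2 \cdot 3^{2}\right)^{3} = \left(5 - 24 + 2 \cdot 9\right)^{3} = \left(5 - 24 + 18\right)^{3} = \left(-1\right)^{3} = -1$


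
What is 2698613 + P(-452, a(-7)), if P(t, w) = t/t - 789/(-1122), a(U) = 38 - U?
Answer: 1009281899/374 ≈ 2.6986e+6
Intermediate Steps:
P(t, w) = 637/374 (P(t, w) = 1 - 789*(-1/1122) = 1 + 263/374 = 637/374)
2698613 + P(-452, a(-7)) = 2698613 + 637/374 = 1009281899/374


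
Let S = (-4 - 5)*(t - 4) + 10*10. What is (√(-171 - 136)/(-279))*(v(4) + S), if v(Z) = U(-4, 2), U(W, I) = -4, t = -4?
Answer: -56*I*√307/93 ≈ -10.551*I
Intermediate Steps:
v(Z) = -4
S = 172 (S = (-4 - 5)*(-4 - 4) + 10*10 = -9*(-8) + 100 = 72 + 100 = 172)
(√(-171 - 136)/(-279))*(v(4) + S) = (√(-171 - 136)/(-279))*(-4 + 172) = (√(-307)*(-1/279))*168 = ((I*√307)*(-1/279))*168 = -I*√307/279*168 = -56*I*√307/93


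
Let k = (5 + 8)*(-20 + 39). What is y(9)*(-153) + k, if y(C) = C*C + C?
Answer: -13523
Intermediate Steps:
k = 247 (k = 13*19 = 247)
y(C) = C + C² (y(C) = C² + C = C + C²)
y(9)*(-153) + k = (9*(1 + 9))*(-153) + 247 = (9*10)*(-153) + 247 = 90*(-153) + 247 = -13770 + 247 = -13523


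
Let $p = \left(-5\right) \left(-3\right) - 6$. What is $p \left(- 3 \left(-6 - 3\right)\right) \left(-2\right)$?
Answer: $-486$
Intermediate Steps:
$p = 9$ ($p = 15 - 6 = 9$)
$p \left(- 3 \left(-6 - 3\right)\right) \left(-2\right) = 9 \left(- 3 \left(-6 - 3\right)\right) \left(-2\right) = 9 \left(\left(-3\right) \left(-9\right)\right) \left(-2\right) = 9 \cdot 27 \left(-2\right) = 243 \left(-2\right) = -486$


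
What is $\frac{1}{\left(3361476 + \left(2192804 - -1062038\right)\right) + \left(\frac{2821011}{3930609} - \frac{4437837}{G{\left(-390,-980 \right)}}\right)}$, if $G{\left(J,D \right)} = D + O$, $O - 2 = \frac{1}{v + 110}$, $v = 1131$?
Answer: $\frac{1590189450491}{10528415979960388578} \approx 1.5104 \cdot 10^{-7}$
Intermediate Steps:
$O = \frac{2483}{1241}$ ($O = 2 + \frac{1}{1131 + 110} = 2 + \frac{1}{1241} = \frac{2483}{1241} \approx 2.0008$)
$G{\left(J,D \right)} = \frac{2483}{1241} + D$ ($G{\left(J,D \right)} = D + \frac{2483}{1241} = \frac{2483}{1241} + D$)
$\frac{1}{\left(3361476 + \left(2192804 - -1062038\right)\right) + \left(\frac{2821011}{3930609} - \frac{4437837}{G{\left(-390,-980 \right)}}\right)} = \frac{1}{\left(3361476 + \left(2192804 - -1062038\right)\right) - \left(- \frac{940337}{1310203} + \frac{4437837}{\frac{2483}{1241} - 980}\right)} = \frac{1}{\left(3361476 + \left(2192804 + 1062038\right)\right) + \left(2821011 \cdot \frac{1}{3930609} - \frac{4437837}{- \frac{1213697}{1241}}\right)} = \frac{1}{\left(3361476 + 3254842\right) + \left(\frac{940337}{1310203} - - \frac{5507355717}{1213697}\right)} = \frac{1}{6616318 + \left(\frac{940337}{1310203} + \frac{5507355717}{1213697}\right)} = \frac{1}{6616318 + \frac{7216895266676440}{1590189450491}} = \frac{1}{\frac{10528415979960388578}{1590189450491}} = \frac{1590189450491}{10528415979960388578}$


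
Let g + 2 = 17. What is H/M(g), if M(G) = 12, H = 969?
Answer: 323/4 ≈ 80.750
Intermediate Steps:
g = 15 (g = -2 + 17 = 15)
H/M(g) = 969/12 = 969*(1/12) = 323/4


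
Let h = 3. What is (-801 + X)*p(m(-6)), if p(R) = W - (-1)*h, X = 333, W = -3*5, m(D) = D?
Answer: 5616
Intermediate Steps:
W = -15
p(R) = -12 (p(R) = -15 - (-1)*3 = -15 - 1*(-3) = -15 + 3 = -12)
(-801 + X)*p(m(-6)) = (-801 + 333)*(-12) = -468*(-12) = 5616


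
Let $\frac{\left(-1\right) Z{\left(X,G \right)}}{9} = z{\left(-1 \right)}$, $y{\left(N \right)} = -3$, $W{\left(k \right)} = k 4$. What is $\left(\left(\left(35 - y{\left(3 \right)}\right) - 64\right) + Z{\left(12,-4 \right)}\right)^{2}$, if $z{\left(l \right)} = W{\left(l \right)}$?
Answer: $100$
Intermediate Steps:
$W{\left(k \right)} = 4 k$
$z{\left(l \right)} = 4 l$
$Z{\left(X,G \right)} = 36$ ($Z{\left(X,G \right)} = - 9 \cdot 4 \left(-1\right) = \left(-9\right) \left(-4\right) = 36$)
$\left(\left(\left(35 - y{\left(3 \right)}\right) - 64\right) + Z{\left(12,-4 \right)}\right)^{2} = \left(\left(\left(35 - -3\right) - 64\right) + 36\right)^{2} = \left(\left(\left(35 + 3\right) - 64\right) + 36\right)^{2} = \left(\left(38 - 64\right) + 36\right)^{2} = \left(-26 + 36\right)^{2} = 10^{2} = 100$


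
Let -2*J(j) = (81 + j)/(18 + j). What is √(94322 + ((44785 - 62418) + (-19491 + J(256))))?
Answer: √4294150879/274 ≈ 239.16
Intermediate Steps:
J(j) = -(81 + j)/(2*(18 + j))
√(94322 + ((44785 - 62418) + (-19491 + J(256)))) = √(94322 + ((44785 - 62418) + (-19491 + (-81 - 1*256)/(2*(18 + 256))))) = √(94322 + (-17633 + (-19491 + (½)*(-81 - 256)/274))) = √(94322 + (-17633 + (-19491 + (½)*(1/274)*(-337)))) = √(94322 + (-17633 + (-19491 - 337/548))) = √(94322 + (-17633 - 10681405/548)) = √(94322 - 20344289/548) = √(31344167/548) = √4294150879/274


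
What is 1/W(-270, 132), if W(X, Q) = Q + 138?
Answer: 1/270 ≈ 0.0037037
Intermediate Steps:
W(X, Q) = 138 + Q
1/W(-270, 132) = 1/(138 + 132) = 1/270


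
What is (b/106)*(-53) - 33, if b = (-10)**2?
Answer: -83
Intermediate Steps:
b = 100
(b/106)*(-53) - 33 = (100/106)*(-53) - 33 = (100*(1/106))*(-53) - 33 = (50/53)*(-53) - 33 = -50 - 33 = -83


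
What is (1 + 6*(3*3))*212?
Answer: 11660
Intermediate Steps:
(1 + 6*(3*3))*212 = (1 + 6*9)*212 = (1 + 54)*212 = 55*212 = 11660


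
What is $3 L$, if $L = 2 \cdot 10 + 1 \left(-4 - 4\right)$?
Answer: $36$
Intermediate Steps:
$L = 12$ ($L = 20 + 1 \left(-8\right) = 20 - 8 = 12$)
$3 L = 3 \cdot 12 = 36$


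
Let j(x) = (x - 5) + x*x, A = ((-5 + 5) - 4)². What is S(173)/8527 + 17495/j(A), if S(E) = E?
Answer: 149226056/2276709 ≈ 65.545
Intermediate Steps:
A = 16 (A = (0 - 4)² = (-4)² = 16)
j(x) = -5 + x + x² (j(x) = (-5 + x) + x² = -5 + x + x²)
S(173)/8527 + 17495/j(A) = 173/8527 + 17495/(-5 + 16 + 16²) = 173*(1/8527) + 17495/(-5 + 16 + 256) = 173/8527 + 17495/267 = 149226056/2276709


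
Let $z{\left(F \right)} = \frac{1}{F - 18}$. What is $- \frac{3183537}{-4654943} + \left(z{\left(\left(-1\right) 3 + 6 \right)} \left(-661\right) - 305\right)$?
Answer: $- \frac{18171693847}{69824145} \approx -260.25$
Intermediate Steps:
$z{\left(F \right)} = \frac{1}{-18 + F}$
$- \frac{3183537}{-4654943} + \left(z{\left(\left(-1\right) 3 + 6 \right)} \left(-661\right) - 305\right) = - \frac{3183537}{-4654943} - \left(305 - \frac{1}{-18 + \left(\left(-1\right) 3 + 6\right)} \left(-661\right)\right) = \left(-3183537\right) \left(- \frac{1}{4654943}\right) - \left(305 - \frac{1}{-18 + \left(-3 + 6\right)} \left(-661\right)\right) = \frac{3183537}{4654943} - \left(305 - \frac{1}{-18 + 3} \left(-661\right)\right) = \frac{3183537}{4654943} - \left(305 - \frac{1}{-15} \left(-661\right)\right) = \frac{3183537}{4654943} - \frac{3914}{15} = - \frac{18171693847}{69824145}$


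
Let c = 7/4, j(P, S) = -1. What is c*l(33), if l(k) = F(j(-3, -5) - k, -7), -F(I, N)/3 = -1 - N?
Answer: -63/2 ≈ -31.500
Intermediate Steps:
F(I, N) = 3 + 3*N (F(I, N) = -3*(-1 - N) = 3 + 3*N)
c = 7/4 (c = 7*(¼) = 7/4 ≈ 1.7500)
l(k) = -18 (l(k) = 3 + 3*(-7) = 3 - 21 = -18)
c*l(33) = (7/4)*(-18) = -63/2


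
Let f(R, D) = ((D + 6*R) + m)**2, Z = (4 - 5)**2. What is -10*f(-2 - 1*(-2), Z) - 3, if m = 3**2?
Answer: -1003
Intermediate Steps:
m = 9
Z = 1 (Z = (-1)**2 = 1)
f(R, D) = (9 + D + 6*R)**2 (f(R, D) = ((D + 6*R) + 9)**2 = (9 + D + 6*R)**2)
-10*f(-2 - 1*(-2), Z) - 3 = -10*(9 + 1 + 6*(-2 - 1*(-2)))**2 - 3 = -10*(9 + 1 + 6*(-2 + 2))**2 - 3 = -10*(9 + 1 + 6*0)**2 - 3 = -10*(9 + 1 + 0)**2 - 3 = -10*10**2 - 3 = -10*100 - 3 = -1000 - 3 = -1003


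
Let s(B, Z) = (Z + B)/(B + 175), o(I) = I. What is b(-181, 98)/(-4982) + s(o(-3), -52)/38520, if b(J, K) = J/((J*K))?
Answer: -1673921/161738916192 ≈ -1.0350e-5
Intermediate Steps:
b(J, K) = 1/K (b(J, K) = J*(1/(J*K)) = 1/K)
s(B, Z) = (B + Z)/(175 + B)
b(-181, 98)/(-4982) + s(o(-3), -52)/38520 = 1/(98*(-4982)) + ((-3 - 52)/(175 - 3))/38520 = (1/98)*(-1/4982) + (-55/172)*(1/38520) = -1/488236 + ((1/172)*(-55))*(1/38520) = -1/488236 - 55/172*1/38520 = -1/488236 - 11/1325088 = -1673921/161738916192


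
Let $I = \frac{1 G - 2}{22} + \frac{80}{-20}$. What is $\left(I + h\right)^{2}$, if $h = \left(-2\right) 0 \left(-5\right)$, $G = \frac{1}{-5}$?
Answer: $\frac{1681}{100} \approx 16.81$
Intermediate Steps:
$G = - \frac{1}{5} \approx -0.2$
$h = 0$ ($h = 0 \left(-5\right) = 0$)
$I = - \frac{41}{10}$ ($I = \frac{1 \left(- \frac{1}{5}\right) - 2}{22} + \frac{80}{-20} = \left(- \frac{1}{5} - 2\right) \frac{1}{22} + 80 \left(- \frac{1}{20}\right) = \left(- \frac{11}{5}\right) \frac{1}{22} - 4 = - \frac{1}{10} - 4 = - \frac{41}{10} \approx -4.1$)
$\left(I + h\right)^{2} = \left(- \frac{41}{10} + 0\right)^{2} = \left(- \frac{41}{10}\right)^{2} = \frac{1681}{100}$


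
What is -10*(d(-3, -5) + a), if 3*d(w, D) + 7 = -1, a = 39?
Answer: -1090/3 ≈ -363.33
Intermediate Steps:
d(w, D) = -8/3 (d(w, D) = -7/3 + (⅓)*(-1) = -7/3 - ⅓ = -8/3)
-10*(d(-3, -5) + a) = -10*(-8/3 + 39) = -10*109/3 = -1090/3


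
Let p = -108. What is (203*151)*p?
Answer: -3310524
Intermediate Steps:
(203*151)*p = (203*151)*(-108) = 30653*(-108) = -3310524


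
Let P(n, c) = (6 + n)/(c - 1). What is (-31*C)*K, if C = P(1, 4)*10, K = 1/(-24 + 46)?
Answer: -1085/33 ≈ -32.879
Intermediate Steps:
P(n, c) = (6 + n)/(-1 + c)
K = 1/22 ≈ 0.045455
C = 70/3 (C = ((6 + 1)/(-1 + 4))*10 = (7/3)*10 = 70/3 ≈ 23.333)
(-31*C)*K = -31*70/3*(1/22) = -2170/3*1/22 = -1085/33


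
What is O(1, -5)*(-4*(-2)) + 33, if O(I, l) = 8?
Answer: 97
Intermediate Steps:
O(1, -5)*(-4*(-2)) + 33 = 8*(-4*(-2)) + 33 = 8*8 + 33 = 64 + 33 = 97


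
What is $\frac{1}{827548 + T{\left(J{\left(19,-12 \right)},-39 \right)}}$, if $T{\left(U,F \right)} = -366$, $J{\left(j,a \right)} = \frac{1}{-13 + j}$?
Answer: $\frac{1}{827182} \approx 1.2089 \cdot 10^{-6}$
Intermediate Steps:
$\frac{1}{827548 + T{\left(J{\left(19,-12 \right)},-39 \right)}} = \frac{1}{827548 - 366} = \frac{1}{827182}$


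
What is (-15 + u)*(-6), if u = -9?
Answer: 144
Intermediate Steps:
(-15 + u)*(-6) = (-15 - 9)*(-6) = -24*(-6) = 144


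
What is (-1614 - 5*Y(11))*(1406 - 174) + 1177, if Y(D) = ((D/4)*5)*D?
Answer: -2918971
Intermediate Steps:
Y(D) = 5*D²/4 (Y(D) = ((D*(¼))*5)*D = ((D/4)*5)*D = (5*D/4)*D = 5*D²/4)
(-1614 - 5*Y(11))*(1406 - 174) + 1177 = (-1614 - 25*11²/4)*(1406 - 174) + 1177 = (-1614 - 25*121/4)*1232 + 1177 = (-1614 - 5*605/4)*1232 + 1177 = (-1614 - 3025/4)*1232 + 1177 = -9481/4*1232 + 1177 = -2920148 + 1177 = -2918971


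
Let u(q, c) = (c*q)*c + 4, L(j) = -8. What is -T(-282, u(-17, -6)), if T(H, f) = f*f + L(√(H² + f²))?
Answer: -369656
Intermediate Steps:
u(q, c) = 4 + q*c² (u(q, c) = q*c² + 4 = 4 + q*c²)
T(H, f) = -8 + f² (T(H, f) = f*f - 8 = f² - 8 = -8 + f²)
-T(-282, u(-17, -6)) = -(-8 + (4 - 17*(-6)²)²) = -(-8 + (4 - 17*36)²) = -(-8 + (4 - 612)²) = -(-8 + (-608)²) = -(-8 + 369664) = -1*369656 = -369656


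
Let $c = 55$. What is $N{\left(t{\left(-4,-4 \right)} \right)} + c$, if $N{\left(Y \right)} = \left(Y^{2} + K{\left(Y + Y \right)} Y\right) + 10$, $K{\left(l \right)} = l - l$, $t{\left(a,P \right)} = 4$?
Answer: $81$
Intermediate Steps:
$K{\left(l \right)} = 0$
$N{\left(Y \right)} = 10 + Y^{2}$ ($N{\left(Y \right)} = \left(Y^{2} + 0 Y\right) + 10 = \left(Y^{2} + 0\right) + 10 = Y^{2} + 10 = 10 + Y^{2}$)
$N{\left(t{\left(-4,-4 \right)} \right)} + c = \left(10 + 4^{2}\right) + 55 = \left(10 + 16\right) + 55 = 26 + 55 = 81$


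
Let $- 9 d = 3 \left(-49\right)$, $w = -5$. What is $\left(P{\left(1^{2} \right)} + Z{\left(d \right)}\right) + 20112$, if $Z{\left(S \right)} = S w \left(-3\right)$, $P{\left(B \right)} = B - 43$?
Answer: $20315$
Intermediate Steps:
$P{\left(B \right)} = -43 + B$
$d = \frac{49}{3}$ ($d = - \frac{3 \left(-49\right)}{9} = \left(- \frac{1}{9}\right) \left(-147\right) = \frac{49}{3} \approx 16.333$)
$Z{\left(S \right)} = 15 S$ ($Z{\left(S \right)} = S \left(-5\right) \left(-3\right) = - 5 S \left(-3\right) = 15 S$)
$\left(P{\left(1^{2} \right)} + Z{\left(d \right)}\right) + 20112 = \left(\left(-43 + 1^{2}\right) + 15 \cdot \frac{49}{3}\right) + 20112 = \left(\left(-43 + 1\right) + 245\right) + 20112 = \left(-42 + 245\right) + 20112 = 203 + 20112 = 20315$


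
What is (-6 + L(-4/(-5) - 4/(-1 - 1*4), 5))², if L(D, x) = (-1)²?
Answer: 25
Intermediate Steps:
L(D, x) = 1
(-6 + L(-4/(-5) - 4/(-1 - 1*4), 5))² = (-6 + 1)² = (-5)² = 25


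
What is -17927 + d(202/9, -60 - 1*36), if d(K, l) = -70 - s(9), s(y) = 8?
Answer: -18005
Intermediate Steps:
d(K, l) = -78 (d(K, l) = -70 - 1*8 = -70 - 8 = -78)
-17927 + d(202/9, -60 - 1*36) = -17927 - 78 = -18005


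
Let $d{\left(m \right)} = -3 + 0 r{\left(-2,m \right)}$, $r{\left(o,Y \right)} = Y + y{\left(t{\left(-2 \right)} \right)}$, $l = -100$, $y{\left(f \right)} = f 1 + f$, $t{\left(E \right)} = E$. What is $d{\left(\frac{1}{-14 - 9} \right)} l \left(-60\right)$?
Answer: $-18000$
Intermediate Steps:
$y{\left(f \right)} = 2 f$ ($y{\left(f \right)} = f + f = 2 f$)
$r{\left(o,Y \right)} = -4 + Y$ ($r{\left(o,Y \right)} = Y + 2 \left(-2\right) = Y - 4 = -4 + Y$)
$d{\left(m \right)} = -3$ ($d{\left(m \right)} = -3 + 0 \left(-4 + m\right) = -3 + 0 = -3$)
$d{\left(\frac{1}{-14 - 9} \right)} l \left(-60\right) = \left(-3\right) \left(-100\right) \left(-60\right) = 300 \left(-60\right) = -18000$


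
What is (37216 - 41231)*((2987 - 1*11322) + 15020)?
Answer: -26840275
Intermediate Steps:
(37216 - 41231)*((2987 - 1*11322) + 15020) = -4015*((2987 - 11322) + 15020) = -4015*(-8335 + 15020) = -4015*6685 = -26840275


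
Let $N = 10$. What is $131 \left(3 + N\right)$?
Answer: $1703$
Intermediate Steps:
$131 \left(3 + N\right) = 131 \left(3 + 10\right) = 131 \cdot 13 = 1703$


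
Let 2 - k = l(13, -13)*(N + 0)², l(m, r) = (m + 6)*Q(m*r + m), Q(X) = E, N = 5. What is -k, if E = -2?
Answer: -952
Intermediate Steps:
Q(X) = -2
l(m, r) = -12 - 2*m (l(m, r) = (m + 6)*(-2) = (6 + m)*(-2) = -12 - 2*m)
k = 952 (k = 2 - (-12 - 2*13)*(5 + 0)² = 2 - (-12 - 26)*5² = 2 - (-38)*25 = 2 - 1*(-950) = 2 + 950 = 952)
-k = -1*952 = -952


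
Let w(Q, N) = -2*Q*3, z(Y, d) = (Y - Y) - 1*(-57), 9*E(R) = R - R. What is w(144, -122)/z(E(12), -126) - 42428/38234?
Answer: -5908762/363223 ≈ -16.268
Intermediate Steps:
E(R) = 0 (E(R) = (R - R)/9 = (⅑)*0 = 0)
z(Y, d) = 57 (z(Y, d) = 0 + 57 = 57)
w(Q, N) = -6*Q
w(144, -122)/z(E(12), -126) - 42428/38234 = -6*144/57 - 42428/38234 = -864*1/57 - 42428*1/38234 = -288/19 - 21214/19117 = -5908762/363223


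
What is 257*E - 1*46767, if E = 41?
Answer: -36230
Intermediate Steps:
257*E - 1*46767 = 257*41 - 1*46767 = 10537 - 46767 = -36230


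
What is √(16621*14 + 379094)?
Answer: 2*√152947 ≈ 782.17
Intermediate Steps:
√(16621*14 + 379094) = √(232694 + 379094) = √611788 = 2*√152947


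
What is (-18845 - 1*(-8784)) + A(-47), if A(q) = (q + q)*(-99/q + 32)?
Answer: -13267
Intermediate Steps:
A(q) = 2*q*(32 - 99/q) (A(q) = (2*q)*(32 - 99/q) = 2*q*(32 - 99/q))
(-18845 - 1*(-8784)) + A(-47) = (-18845 - 1*(-8784)) + (-198 + 64*(-47)) = (-18845 + 8784) + (-198 - 3008) = -10061 - 3206 = -13267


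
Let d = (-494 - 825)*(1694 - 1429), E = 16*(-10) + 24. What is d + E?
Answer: -349671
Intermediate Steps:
E = -136 (E = -160 + 24 = -136)
d = -349535 (d = -1319*265 = -349535)
d + E = -349535 - 136 = -349671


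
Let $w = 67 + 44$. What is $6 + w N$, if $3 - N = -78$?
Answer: $8997$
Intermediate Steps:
$N = 81$ ($N = 3 - -78 = 3 + 78 = 81$)
$w = 111$
$6 + w N = 6 + 111 \cdot 81 = 6 + 8991 = 8997$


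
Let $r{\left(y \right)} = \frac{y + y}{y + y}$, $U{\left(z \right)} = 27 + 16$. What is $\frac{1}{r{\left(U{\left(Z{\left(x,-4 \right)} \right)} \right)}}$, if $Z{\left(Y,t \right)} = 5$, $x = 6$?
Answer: $1$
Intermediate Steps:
$U{\left(z \right)} = 43$
$r{\left(y \right)} = 1$ ($r{\left(y \right)} = \frac{2 y}{2 y} = 2 y \frac{1}{2 y} = 1$)
$\frac{1}{r{\left(U{\left(Z{\left(x,-4 \right)} \right)} \right)}} = 1^{-1} = 1$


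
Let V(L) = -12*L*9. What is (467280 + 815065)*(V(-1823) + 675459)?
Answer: 1118644684335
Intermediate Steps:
V(L) = -108*L
(467280 + 815065)*(V(-1823) + 675459) = (467280 + 815065)*(-108*(-1823) + 675459) = 1282345*(196884 + 675459) = 1282345*872343 = 1118644684335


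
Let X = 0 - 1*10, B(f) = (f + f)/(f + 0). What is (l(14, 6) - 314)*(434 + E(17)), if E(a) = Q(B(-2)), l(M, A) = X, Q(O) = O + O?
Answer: -141912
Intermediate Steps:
B(f) = 2 (B(f) = (2*f)/f = 2)
Q(O) = 2*O
X = -10 (X = 0 - 10 = -10)
l(M, A) = -10
E(a) = 4 (E(a) = 2*2 = 4)
(l(14, 6) - 314)*(434 + E(17)) = (-10 - 314)*(434 + 4) = -324*438 = -141912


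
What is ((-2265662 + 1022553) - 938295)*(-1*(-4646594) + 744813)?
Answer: -11760836795428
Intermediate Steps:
((-2265662 + 1022553) - 938295)*(-1*(-4646594) + 744813) = (-1243109 - 938295)*(4646594 + 744813) = -2181404*5391407 = -11760836795428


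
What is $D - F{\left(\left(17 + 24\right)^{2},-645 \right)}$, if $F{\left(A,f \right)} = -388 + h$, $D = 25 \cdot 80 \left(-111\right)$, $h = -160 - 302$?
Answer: $-221150$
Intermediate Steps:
$h = -462$
$D = -222000$ ($D = 2000 \left(-111\right) = -222000$)
$F{\left(A,f \right)} = -850$ ($F{\left(A,f \right)} = -388 - 462 = -850$)
$D - F{\left(\left(17 + 24\right)^{2},-645 \right)} = -222000 - -850 = -222000 + 850 = -221150$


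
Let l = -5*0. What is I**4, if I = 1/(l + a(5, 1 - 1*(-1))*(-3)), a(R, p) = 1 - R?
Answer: 1/20736 ≈ 4.8225e-5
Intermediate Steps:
l = 0
I = 1/12 (I = 1/(0 + (1 - 1*5)*(-3)) = 1/(0 + (1 - 5)*(-3)) = 1/(0 - 4*(-3)) = 1/(0 + 12) = 1/12 ≈ 0.083333)
I**4 = (1/12)**4 = 1/20736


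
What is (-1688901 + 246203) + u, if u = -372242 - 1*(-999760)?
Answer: -815180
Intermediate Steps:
u = 627518 (u = -372242 + 999760 = 627518)
(-1688901 + 246203) + u = (-1688901 + 246203) + 627518 = -1442698 + 627518 = -815180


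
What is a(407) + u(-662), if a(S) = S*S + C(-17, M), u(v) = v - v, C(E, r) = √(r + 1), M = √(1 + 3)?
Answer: 165649 + √3 ≈ 1.6565e+5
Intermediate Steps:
M = 2 (M = √4 = 2)
C(E, r) = √(1 + r)
u(v) = 0
a(S) = √3 + S² (a(S) = S*S + √(1 + 2) = S² + √3 = √3 + S²)
a(407) + u(-662) = (√3 + 407²) + 0 = (√3 + 165649) + 0 = (165649 + √3) + 0 = 165649 + √3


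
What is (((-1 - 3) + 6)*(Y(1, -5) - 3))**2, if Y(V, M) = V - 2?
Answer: 64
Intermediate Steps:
Y(V, M) = -2 + V
(((-1 - 3) + 6)*(Y(1, -5) - 3))**2 = (((-1 - 3) + 6)*((-2 + 1) - 3))**2 = ((-4 + 6)*(-1 - 3))**2 = (2*(-4))**2 = (-8)**2 = 64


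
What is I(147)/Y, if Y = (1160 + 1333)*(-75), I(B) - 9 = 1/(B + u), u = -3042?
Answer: -26054/541292625 ≈ -4.8133e-5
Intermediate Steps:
I(B) = 9 + 1/(-3042 + B) (I(B) = 9 + 1/(B - 3042) = 9 + 1/(-3042 + B))
Y = -186975 (Y = 2493*(-75) = -186975)
I(147)/Y = ((-27377 + 9*147)/(-3042 + 147))/(-186975) = ((-27377 + 1323)/(-2895))*(-1/186975) = -1/2895*(-26054)*(-1/186975) = (26054/2895)*(-1/186975) = -26054/541292625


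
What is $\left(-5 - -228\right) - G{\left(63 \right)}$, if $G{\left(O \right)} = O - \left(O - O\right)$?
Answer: $160$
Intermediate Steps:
$G{\left(O \right)} = O$ ($G{\left(O \right)} = O - 0 = O + 0 = O$)
$\left(-5 - -228\right) - G{\left(63 \right)} = \left(-5 - -228\right) - 63 = \left(-5 + 228\right) - 63 = 223 - 63 = 160$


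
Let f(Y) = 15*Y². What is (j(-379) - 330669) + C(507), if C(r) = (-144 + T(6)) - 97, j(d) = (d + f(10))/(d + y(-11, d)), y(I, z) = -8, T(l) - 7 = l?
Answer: -128058260/387 ≈ -3.3090e+5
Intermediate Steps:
T(l) = 7 + l
j(d) = (1500 + d)/(-8 + d) (j(d) = (d + 15*10²)/(d - 8) = (d + 15*100)/(-8 + d) = (d + 1500)/(-8 + d) = (1500 + d)/(-8 + d))
C(r) = -228 (C(r) = (-144 + (7 + 6)) - 97 = (-144 + 13) - 97 = -131 - 97 = -228)
(j(-379) - 330669) + C(507) = ((1500 - 379)/(-8 - 379) - 330669) - 228 = (1121/(-387) - 330669) - 228 = (-1/387*1121 - 330669) - 228 = (-1121/387 - 330669) - 228 = -127970024/387 - 228 = -128058260/387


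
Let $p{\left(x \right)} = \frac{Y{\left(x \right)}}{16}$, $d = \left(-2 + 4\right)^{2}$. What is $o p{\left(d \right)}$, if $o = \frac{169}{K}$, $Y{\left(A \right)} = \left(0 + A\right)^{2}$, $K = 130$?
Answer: $\frac{13}{10} \approx 1.3$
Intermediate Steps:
$Y{\left(A \right)} = A^{2}$
$d = 4$ ($d = 2^{2} = 4$)
$p{\left(x \right)} = \frac{x^{2}}{16}$
$o = \frac{13}{10}$ ($o = \frac{169}{130} = 169 \cdot \frac{1}{130} = \frac{13}{10} \approx 1.3$)
$o p{\left(d \right)} = \frac{13 \frac{4^{2}}{16}}{10} = \frac{13 \cdot \frac{1}{16} \cdot 16}{10} = \frac{13}{10} \cdot 1 = \frac{13}{10}$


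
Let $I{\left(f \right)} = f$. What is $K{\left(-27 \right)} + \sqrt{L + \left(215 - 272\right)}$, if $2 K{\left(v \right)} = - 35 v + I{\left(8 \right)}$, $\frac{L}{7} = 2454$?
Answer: $\frac{953}{2} + \sqrt{17121} \approx 607.35$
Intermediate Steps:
$L = 17178$ ($L = 7 \cdot 2454 = 17178$)
$K{\left(v \right)} = 4 - \frac{35 v}{2}$ ($K{\left(v \right)} = \frac{- 35 v + 8}{2} = \frac{8 - 35 v}{2} = 4 - \frac{35 v}{2}$)
$K{\left(-27 \right)} + \sqrt{L + \left(215 - 272\right)} = \left(4 - - \frac{945}{2}\right) + \sqrt{17178 + \left(215 - 272\right)} = \left(4 + \frac{945}{2}\right) + \sqrt{17178 - 57} = \frac{953}{2} + \sqrt{17121}$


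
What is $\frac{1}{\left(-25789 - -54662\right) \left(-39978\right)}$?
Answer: $- \frac{1}{1154284794} \approx -8.6634 \cdot 10^{-10}$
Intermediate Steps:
$\frac{1}{\left(-25789 - -54662\right) \left(-39978\right)} = \frac{1}{-25789 + 54662} \left(- \frac{1}{39978}\right) = \frac{1}{28873} \left(- \frac{1}{39978}\right) = - \frac{1}{1154284794}$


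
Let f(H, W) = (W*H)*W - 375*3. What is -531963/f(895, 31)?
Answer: -531963/858970 ≈ -0.61930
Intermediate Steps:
f(H, W) = -1125 + H*W² (f(H, W) = (H*W)*W - 1125 = H*W² - 1125 = -1125 + H*W²)
-531963/f(895, 31) = -531963/(-1125 + 895*31²) = -531963/(-1125 + 895*961) = -531963/(-1125 + 860095) = -531963/858970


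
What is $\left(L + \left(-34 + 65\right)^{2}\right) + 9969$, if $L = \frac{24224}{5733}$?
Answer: $\frac{62685914}{5733} \approx 10934.0$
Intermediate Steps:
$L = \frac{24224}{5733}$ ($L = 24224 \cdot \frac{1}{5733} = \frac{24224}{5733} \approx 4.2254$)
$\left(L + \left(-34 + 65\right)^{2}\right) + 9969 = \left(\frac{24224}{5733} + \left(-34 + 65\right)^{2}\right) + 9969 = \left(\frac{24224}{5733} + 31^{2}\right) + 9969 = \left(\frac{24224}{5733} + 961\right) + 9969 = \frac{5533637}{5733} + 9969 = \frac{62685914}{5733}$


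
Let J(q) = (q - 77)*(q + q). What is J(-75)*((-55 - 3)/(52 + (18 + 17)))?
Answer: -15200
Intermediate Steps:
J(q) = 2*q*(-77 + q) (J(q) = (-77 + q)*(2*q) = 2*q*(-77 + q))
J(-75)*((-55 - 3)/(52 + (18 + 17))) = (2*(-75)*(-77 - 75))*((-55 - 3)/(52 + (18 + 17))) = (2*(-75)*(-152))*(-58/(52 + 35)) = 22800*(-58/87) = 22800*(-58*1/87) = 22800*(-⅔) = -15200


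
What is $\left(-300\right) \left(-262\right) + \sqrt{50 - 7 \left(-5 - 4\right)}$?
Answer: $78600 + \sqrt{113} \approx 78611.0$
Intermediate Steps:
$\left(-300\right) \left(-262\right) + \sqrt{50 - 7 \left(-5 - 4\right)} = 78600 + \sqrt{50 - -63} = 78600 + \sqrt{50 + 63} = 78600 + \sqrt{113}$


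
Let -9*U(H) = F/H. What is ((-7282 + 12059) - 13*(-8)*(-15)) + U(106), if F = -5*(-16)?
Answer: 1534469/477 ≈ 3216.9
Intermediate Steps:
F = 80
U(H) = -80/(9*H)
((-7282 + 12059) - 13*(-8)*(-15)) + U(106) = ((-7282 + 12059) - 13*(-8)*(-15)) - 80/9/106 = (4777 + 104*(-15)) - 80/9*1/106 = (4777 - 1560) - 40/477 = 3217 - 40/477 = 1534469/477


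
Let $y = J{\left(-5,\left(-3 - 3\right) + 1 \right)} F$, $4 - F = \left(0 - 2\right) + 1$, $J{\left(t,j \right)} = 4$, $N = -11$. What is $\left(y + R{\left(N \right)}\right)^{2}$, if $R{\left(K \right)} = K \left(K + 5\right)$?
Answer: $7396$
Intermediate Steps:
$F = 5$ ($F = 4 - \left(\left(0 - 2\right) + 1\right) = 4 - \left(-2 + 1\right) = 4 - -1 = 4 + 1 = 5$)
$y = 20$ ($y = 4 \cdot 5 = 20$)
$R{\left(K \right)} = K \left(5 + K\right)$
$\left(y + R{\left(N \right)}\right)^{2} = \left(20 - 11 \left(5 - 11\right)\right)^{2} = \left(20 - -66\right)^{2} = \left(20 + 66\right)^{2} = 86^{2} = 7396$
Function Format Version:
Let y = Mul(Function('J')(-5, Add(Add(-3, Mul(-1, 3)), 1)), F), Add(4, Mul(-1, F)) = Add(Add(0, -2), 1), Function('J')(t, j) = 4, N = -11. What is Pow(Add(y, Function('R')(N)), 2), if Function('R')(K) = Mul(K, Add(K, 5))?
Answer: 7396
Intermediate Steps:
F = 5 (F = Add(4, Mul(-1, Add(Add(0, -2), 1))) = Add(4, Mul(-1, Add(-2, 1))) = Add(4, Mul(-1, -1)) = Add(4, 1) = 5)
y = 20 (y = Mul(4, 5) = 20)
Function('R')(K) = Mul(K, Add(5, K))
Pow(Add(y, Function('R')(N)), 2) = Pow(Add(20, Mul(-11, Add(5, -11))), 2) = Pow(Add(20, Mul(-11, -6)), 2) = Pow(Add(20, 66), 2) = Pow(86, 2) = 7396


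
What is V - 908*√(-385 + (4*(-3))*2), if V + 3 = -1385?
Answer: -1388 - 908*I*√409 ≈ -1388.0 - 18363.0*I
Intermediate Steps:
V = -1388 (V = -3 - 1385 = -1388)
V - 908*√(-385 + (4*(-3))*2) = -1388 - 908*√(-385 + (4*(-3))*2) = -1388 - 908*√(-385 - 12*2) = -1388 - 908*√(-385 - 24) = -1388 - 908*I*√409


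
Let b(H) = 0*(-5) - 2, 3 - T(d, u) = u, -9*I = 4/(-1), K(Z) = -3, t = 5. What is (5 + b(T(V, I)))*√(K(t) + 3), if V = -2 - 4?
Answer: 0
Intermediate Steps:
V = -6
I = 4/9 (I = -4/(9*(-1)) = -4*(-1)/9 = -⅑*(-4) = 4/9 ≈ 0.44444)
T(d, u) = 3 - u
b(H) = -2 (b(H) = 0 - 2 = -2)
(5 + b(T(V, I)))*√(K(t) + 3) = (5 - 2)*√(-3 + 3) = 3*√0 = 3*0 = 0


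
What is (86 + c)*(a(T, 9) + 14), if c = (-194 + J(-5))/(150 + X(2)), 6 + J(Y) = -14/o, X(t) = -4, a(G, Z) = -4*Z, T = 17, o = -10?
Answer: -679657/365 ≈ -1862.1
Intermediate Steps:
J(Y) = -23/5 (J(Y) = -6 - 14/(-10) = -6 - 14*(-⅒) = -6 + 7/5 = -23/5)
c = -993/730 (c = (-194 - 23/5)/(150 - 4) = -993/5/146 = -993/5*1/146 = -993/730 ≈ -1.3603)
(86 + c)*(a(T, 9) + 14) = (86 - 993/730)*(-4*9 + 14) = 61787*(-36 + 14)/730 = (61787/730)*(-22) = -679657/365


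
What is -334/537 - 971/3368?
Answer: -1646339/1808616 ≈ -0.91028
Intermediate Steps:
-334/537 - 971/3368 = -1646339/1808616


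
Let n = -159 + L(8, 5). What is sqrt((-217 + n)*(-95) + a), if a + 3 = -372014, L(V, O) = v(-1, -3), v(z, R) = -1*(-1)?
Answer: 2*I*sqrt(84098) ≈ 579.99*I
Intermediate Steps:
v(z, R) = 1
L(V, O) = 1
n = -158 (n = -159 + 1 = -158)
a = -372017 (a = -3 - 372014 = -372017)
sqrt((-217 + n)*(-95) + a) = sqrt((-217 - 158)*(-95) - 372017) = sqrt(-375*(-95) - 372017) = sqrt(35625 - 372017) = sqrt(-336392) = 2*I*sqrt(84098)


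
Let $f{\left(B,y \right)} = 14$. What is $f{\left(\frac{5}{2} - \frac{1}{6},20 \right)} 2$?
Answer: $28$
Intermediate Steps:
$f{\left(\frac{5}{2} - \frac{1}{6},20 \right)} 2 = 14 \cdot 2 = 28$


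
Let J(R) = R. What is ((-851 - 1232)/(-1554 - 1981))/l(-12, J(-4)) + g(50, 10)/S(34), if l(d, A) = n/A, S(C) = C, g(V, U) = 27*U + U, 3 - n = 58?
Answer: 27361144/3305225 ≈ 8.2782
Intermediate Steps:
n = -55 (n = 3 - 1*58 = 3 - 58 = -55)
g(V, U) = 28*U
l(d, A) = -55/A
((-851 - 1232)/(-1554 - 1981))/l(-12, J(-4)) + g(50, 10)/S(34) = ((-851 - 1232)/(-1554 - 1981))/((-55/(-4))) + (28*10)/34 = (-2083/(-3535))/((-55*(-¼))) + 280*(1/34) = (-2083*(-1/3535))/(55/4) + 140/17 = (2083/3535)*(4/55) + 140/17 = 8332/194425 + 140/17 = 27361144/3305225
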